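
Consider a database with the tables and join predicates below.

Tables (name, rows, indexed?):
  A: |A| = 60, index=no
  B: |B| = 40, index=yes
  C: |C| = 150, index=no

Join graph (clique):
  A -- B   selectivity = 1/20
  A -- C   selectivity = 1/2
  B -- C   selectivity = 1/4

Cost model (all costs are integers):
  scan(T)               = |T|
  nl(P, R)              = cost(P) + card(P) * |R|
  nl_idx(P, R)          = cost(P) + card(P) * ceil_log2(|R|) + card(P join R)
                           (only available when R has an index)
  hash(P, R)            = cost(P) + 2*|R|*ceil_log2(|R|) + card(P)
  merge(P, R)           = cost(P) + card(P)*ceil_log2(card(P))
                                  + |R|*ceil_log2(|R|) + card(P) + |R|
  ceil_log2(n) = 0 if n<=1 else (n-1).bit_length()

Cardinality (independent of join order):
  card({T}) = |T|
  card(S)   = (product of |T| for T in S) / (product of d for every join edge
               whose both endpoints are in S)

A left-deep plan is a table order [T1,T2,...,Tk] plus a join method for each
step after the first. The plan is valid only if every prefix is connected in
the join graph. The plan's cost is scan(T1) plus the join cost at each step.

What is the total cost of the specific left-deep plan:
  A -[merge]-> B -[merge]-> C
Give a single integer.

step 1: scan A: cost=60, card=60
step 2: join B via merge
    card(P join B) = 60*40/(20) = 120
    cost = 60 + 60*6 + 40*6 + 60 + 40 = 760
step 3: join C via merge
    card(P join C) = 120*150/(2*4) = 2250
    cost = 760 + 120*7 + 150*8 + 120 + 150 = 3070

3070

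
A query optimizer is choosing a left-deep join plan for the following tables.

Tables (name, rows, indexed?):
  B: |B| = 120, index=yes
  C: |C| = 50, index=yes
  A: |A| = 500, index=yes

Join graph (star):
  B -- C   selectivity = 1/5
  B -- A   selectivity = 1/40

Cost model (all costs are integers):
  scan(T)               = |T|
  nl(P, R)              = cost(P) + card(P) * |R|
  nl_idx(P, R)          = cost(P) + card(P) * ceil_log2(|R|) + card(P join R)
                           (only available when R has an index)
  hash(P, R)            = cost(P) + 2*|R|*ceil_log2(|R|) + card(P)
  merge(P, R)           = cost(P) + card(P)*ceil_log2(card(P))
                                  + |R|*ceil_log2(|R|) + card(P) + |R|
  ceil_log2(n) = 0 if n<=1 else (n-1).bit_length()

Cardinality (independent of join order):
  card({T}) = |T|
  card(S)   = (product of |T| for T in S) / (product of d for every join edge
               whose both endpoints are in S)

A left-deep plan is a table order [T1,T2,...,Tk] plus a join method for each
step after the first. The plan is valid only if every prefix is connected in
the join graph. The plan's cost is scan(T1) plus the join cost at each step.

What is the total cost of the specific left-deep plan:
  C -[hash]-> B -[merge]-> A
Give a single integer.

21180

step 1: scan C: cost=50, card=50
step 2: join B via hash
    card(P join B) = 50*120/(5) = 1200
    cost = 50 + 2*120*7 + 50 = 1780
step 3: join A via merge
    card(P join A) = 1200*500/(40) = 15000
    cost = 1780 + 1200*11 + 500*9 + 1200 + 500 = 21180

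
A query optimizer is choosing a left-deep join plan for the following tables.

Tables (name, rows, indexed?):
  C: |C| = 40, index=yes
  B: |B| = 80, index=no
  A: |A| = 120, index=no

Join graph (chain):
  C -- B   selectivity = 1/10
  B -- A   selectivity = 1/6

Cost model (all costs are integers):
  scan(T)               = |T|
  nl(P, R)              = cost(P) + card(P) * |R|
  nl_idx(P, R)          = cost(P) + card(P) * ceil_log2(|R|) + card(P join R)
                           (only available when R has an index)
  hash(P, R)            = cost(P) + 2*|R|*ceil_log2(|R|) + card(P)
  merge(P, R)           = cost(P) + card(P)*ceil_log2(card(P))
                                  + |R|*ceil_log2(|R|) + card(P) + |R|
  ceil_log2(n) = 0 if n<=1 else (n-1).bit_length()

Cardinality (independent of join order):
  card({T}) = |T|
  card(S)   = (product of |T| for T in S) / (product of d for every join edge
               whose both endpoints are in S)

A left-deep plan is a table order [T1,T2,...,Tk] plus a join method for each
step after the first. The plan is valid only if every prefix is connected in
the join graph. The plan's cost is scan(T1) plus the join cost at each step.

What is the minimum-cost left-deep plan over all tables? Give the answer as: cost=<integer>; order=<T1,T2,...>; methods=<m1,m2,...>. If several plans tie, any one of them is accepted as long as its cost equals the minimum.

Selinger DP (subsets sized 1..n):
  {C}: scan cost=40, card=40
  {B}: scan cost=80, card=80
  {A}: scan cost=120, card=120
  {BC}: card=320; try (C,hash)→640, (C,nl_idx)→880, (B,merge)→960, (C,merge)→1000, (B,hash)→1200, (B,nl)→3240 …(+1); best=640 via (C,hash)
  {AB}: card=1600; try (B,hash)→1360, (A,merge)→1680, (B,merge)→1720, (A,hash)→1840, (A,nl)→9680, (B,nl)→9720; best=1360 via (B,hash)
  {ABC}: card=6400; try (A,hash)→2640, (C,hash)→3440, (A,merge)→4800, (C,nl_idx)→17360, (C,merge)→20840, (A,nl)→39040 …(+1); best=2640 via (A,hash)

cost=2640; order=B,C,A; methods=hash,hash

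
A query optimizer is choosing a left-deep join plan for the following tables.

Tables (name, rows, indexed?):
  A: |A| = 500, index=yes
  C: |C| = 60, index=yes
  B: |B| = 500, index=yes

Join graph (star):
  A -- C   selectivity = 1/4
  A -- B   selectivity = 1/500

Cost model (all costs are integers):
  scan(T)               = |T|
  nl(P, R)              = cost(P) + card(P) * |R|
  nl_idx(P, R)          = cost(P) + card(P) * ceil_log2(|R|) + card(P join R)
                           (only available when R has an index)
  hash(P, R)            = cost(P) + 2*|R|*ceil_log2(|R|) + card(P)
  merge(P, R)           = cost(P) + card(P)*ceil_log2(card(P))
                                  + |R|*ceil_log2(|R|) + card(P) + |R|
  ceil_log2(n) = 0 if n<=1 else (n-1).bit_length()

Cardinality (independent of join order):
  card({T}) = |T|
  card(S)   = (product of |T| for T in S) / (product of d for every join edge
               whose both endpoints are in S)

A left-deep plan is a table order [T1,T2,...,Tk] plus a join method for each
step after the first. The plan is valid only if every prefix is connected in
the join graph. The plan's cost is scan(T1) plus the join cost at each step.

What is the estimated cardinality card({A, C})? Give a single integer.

7500

Tables in S: A(500), C(60)
Edges inside S: A-C(d=4)
numerator = 500 * 60 = 30000
denominator = 4 = 4
card(S) = 30000 / 4 = 7500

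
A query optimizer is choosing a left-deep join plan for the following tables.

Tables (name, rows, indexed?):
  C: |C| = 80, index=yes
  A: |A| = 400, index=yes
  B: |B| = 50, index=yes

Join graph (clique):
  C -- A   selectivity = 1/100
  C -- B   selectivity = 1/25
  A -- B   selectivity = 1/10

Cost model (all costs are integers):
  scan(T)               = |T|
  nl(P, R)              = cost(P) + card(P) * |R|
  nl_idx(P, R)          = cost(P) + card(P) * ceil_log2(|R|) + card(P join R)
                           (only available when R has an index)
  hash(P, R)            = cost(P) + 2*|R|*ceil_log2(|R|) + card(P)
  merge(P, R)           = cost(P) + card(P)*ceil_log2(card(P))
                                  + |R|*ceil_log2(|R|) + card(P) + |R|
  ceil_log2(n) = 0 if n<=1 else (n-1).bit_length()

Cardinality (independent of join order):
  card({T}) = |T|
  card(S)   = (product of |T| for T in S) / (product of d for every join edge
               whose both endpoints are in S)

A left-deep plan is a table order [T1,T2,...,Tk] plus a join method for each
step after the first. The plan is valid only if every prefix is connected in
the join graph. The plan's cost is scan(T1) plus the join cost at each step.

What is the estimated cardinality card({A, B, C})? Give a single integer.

Tables in S: A(400), B(50), C(80)
Edges inside S: C-A(d=100), C-B(d=25), A-B(d=10)
numerator = 400 * 50 * 80 = 1600000
denominator = 100 * 25 * 10 = 25000
card(S) = 1600000 / 25000 = 64

64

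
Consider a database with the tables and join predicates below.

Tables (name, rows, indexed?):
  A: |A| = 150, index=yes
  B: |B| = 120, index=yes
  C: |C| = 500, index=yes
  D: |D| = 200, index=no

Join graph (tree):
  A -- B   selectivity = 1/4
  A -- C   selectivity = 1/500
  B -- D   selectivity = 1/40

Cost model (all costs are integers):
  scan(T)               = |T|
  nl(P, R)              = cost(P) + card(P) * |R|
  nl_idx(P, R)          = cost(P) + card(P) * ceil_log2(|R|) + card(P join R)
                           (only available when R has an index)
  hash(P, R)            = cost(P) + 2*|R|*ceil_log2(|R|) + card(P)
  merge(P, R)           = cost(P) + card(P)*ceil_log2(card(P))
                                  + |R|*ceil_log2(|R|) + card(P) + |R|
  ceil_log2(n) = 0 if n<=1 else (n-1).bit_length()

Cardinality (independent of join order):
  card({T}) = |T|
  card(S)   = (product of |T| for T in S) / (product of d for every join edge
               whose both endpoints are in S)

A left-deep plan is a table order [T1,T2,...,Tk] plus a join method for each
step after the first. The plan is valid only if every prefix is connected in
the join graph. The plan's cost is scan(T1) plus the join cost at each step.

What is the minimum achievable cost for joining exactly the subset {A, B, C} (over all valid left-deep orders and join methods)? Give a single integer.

3480

Selinger DP over subsets of {A,B,C}:
  {A}: scan cost=150, card=150
  {B}: scan cost=120, card=120
  {C}: scan cost=500, card=500
  {AB}: card=4500; try (B,hash)→1980, (A,merge)→2430, (B,merge)→2460, (A,hash)→2640, (A,nl_idx)→5580, (B,nl_idx)→5700 …(+2); best=1980 via (B,hash)
  {AC}: card=150; try (C,nl_idx)→1650, (A,hash)→3400, (A,nl_idx)→4650, (C,merge)→6500, (A,merge)→6850, (C,hash)→9300 …(+2); best=1650 via (C,nl_idx)
  {ABC}: card=4500; try (B,hash)→3480, (B,merge)→3960, (B,nl_idx)→7200, (C,hash)→15480, (B,nl)→19650, (C,nl_idx)→46980 …(+2); best=3480 via (B,hash)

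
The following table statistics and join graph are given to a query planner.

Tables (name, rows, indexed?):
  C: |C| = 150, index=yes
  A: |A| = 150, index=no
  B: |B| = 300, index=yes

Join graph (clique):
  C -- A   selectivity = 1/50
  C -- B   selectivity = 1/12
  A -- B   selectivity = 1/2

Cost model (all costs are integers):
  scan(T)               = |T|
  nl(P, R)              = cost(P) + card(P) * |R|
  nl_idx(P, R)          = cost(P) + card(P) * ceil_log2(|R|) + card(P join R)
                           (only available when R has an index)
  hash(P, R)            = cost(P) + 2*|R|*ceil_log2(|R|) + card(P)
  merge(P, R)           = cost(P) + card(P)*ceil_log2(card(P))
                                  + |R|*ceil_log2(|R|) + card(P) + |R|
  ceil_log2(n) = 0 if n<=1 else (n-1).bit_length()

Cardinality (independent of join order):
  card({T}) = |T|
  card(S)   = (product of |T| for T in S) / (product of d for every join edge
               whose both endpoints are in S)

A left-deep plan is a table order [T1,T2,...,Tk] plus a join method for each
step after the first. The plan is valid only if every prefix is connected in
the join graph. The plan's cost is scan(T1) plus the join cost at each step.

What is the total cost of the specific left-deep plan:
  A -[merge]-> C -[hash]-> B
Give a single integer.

8700

step 1: scan A: cost=150, card=150
step 2: join C via merge
    card(P join C) = 150*150/(50) = 450
    cost = 150 + 150*8 + 150*8 + 150 + 150 = 2850
step 3: join B via hash
    card(P join B) = 450*300/(12*2) = 5625
    cost = 2850 + 2*300*9 + 450 = 8700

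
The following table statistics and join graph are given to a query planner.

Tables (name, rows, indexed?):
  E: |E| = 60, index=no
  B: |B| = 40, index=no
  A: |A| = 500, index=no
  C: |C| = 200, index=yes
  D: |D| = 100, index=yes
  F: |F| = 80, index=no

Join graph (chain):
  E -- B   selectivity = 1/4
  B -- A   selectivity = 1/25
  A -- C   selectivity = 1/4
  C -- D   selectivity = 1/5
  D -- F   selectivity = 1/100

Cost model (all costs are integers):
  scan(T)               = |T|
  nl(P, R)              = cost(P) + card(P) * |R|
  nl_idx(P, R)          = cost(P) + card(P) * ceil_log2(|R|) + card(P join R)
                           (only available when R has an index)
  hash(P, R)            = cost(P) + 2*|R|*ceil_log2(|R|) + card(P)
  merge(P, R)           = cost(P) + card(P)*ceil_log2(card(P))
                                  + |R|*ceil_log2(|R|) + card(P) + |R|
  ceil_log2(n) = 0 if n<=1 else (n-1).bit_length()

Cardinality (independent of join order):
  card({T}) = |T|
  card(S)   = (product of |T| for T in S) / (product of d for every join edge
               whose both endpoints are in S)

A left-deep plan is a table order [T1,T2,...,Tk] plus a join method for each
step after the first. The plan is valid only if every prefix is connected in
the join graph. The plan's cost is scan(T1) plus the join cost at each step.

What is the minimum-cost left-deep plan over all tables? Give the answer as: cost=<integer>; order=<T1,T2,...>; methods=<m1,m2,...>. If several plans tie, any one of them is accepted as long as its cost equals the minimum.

cost=1056560; order=F,D,C,A,B,E; methods=nl_idx,merge,hash,hash,hash

Selinger DP (subsets sized 1..n):
  {E}: scan cost=60, card=60
  {B}: scan cost=40, card=40
  {A}: scan cost=500, card=500
  {C}: scan cost=200, card=200
  {D}: scan cost=100, card=100
  {F}: scan cost=80, card=80
  {BE}: card=600; try (B,hash)→600, (E,merge)→740, (B,merge)→760, (E,hash)→800, (E,nl)→2440, (B,nl)→2460; best=600 via (B,hash)
  {AB}: card=800; try (B,hash)→1480, (A,merge)→5320, (B,merge)→5780, (A,hash)→9080, (A,nl)→20040, (B,nl)→20500; best=1480 via (B,hash)
  {AC}: card=25000; try (C,hash)→4200, (A,merge)→7000, (C,merge)→7300, (A,hash)→9400, (C,nl_idx)→29500, (A,nl)→100200 …(+1); best=4200 via (C,hash)
  {CD}: card=4000; try (D,hash)→1800, (C,merge)→2700, (D,merge)→2800, (C,hash)→3400, (C,nl_idx)→4900, (D,nl_idx)→5600 …(+2); best=1800 via (D,hash)
  {DF}: card=80; try (D,nl_idx)→720, (F,hash)→1320, (D,merge)→1520, (F,merge)→1540, (D,hash)→1560, (D,nl)→8080 …(+1); best=720 via (D,nl_idx)
  {ABE}: card=12000; try (E,hash)→3000, (A,hash)→10200, (E,merge)→10700, (A,merge)→12200, (E,nl)→49480, (A,nl)→300600; best=3000 via (E,hash)
  {ABC}: card=40000; try (C,hash)→5480, (C,merge)→12080, (B,hash)→29680, (C,nl_idx)→47880, (C,nl)→161480, (B,merge)→404480 …(+1); best=5480 via (C,hash)
  {ACD}: card=500000; try (A,hash)→14800, (D,hash)→30600, (A,merge)→58800, (D,merge)→405000, (D,nl_idx)→679200, (A,nl)→2001800 …(+1); best=14800 via (A,hash)
  {CDF}: card=3200; try (C,merge)→3160, (C,hash)→4000, (C,nl_idx)→4560, (F,hash)→6920, (C,nl)→16720, (F,merge)→54440 …(+1); best=3160 via (C,merge)
  {ABCE}: card=600000; try (C,hash)→18200, (E,hash)→46200, (C,merge)→184800, (E,merge)→685900, (C,nl_idx)→699000, (C,nl)→2403000 …(+1); best=18200 via (C,hash)
  {ABCD}: card=800000; try (D,hash)→46880, (B,hash)→515280, (D,merge)→686280, (D,nl_idx)→1085480, (D,nl)→4005480, (B,merge)→10015080 …(+1); best=46880 via (D,hash)
  {ACDF}: card=400000; try (A,hash)→15360, (A,merge)→49760, (F,hash)→515920, (A,nl)→1603160, (F,merge)→10015440, (F,nl)→40014800; best=15360 via (A,hash)
  {ABCDE}: card=12000000; try (D,hash)→619600, (E,hash)→847600, (D,merge)→12619000, (D,nl_idx)→16218200, (E,merge)→16847300, (E,nl)→48046880 …(+1); best=619600 via (D,hash)
  {ABCDF}: card=640000; try (B,hash)→415840, (F,hash)→848000, (B,merge)→8015640, (B,nl)→16015360, (F,merge)→16847520, (F,nl)→64046880; best=415840 via (B,hash)
  {ABCDEF}: card=9600000; try (E,hash)→1056560, (F,hash)→12620720, (E,merge)→13856260, (E,nl)→38815840, (F,merge)→300620240, (F,nl)→960619600; best=1056560 via (E,hash)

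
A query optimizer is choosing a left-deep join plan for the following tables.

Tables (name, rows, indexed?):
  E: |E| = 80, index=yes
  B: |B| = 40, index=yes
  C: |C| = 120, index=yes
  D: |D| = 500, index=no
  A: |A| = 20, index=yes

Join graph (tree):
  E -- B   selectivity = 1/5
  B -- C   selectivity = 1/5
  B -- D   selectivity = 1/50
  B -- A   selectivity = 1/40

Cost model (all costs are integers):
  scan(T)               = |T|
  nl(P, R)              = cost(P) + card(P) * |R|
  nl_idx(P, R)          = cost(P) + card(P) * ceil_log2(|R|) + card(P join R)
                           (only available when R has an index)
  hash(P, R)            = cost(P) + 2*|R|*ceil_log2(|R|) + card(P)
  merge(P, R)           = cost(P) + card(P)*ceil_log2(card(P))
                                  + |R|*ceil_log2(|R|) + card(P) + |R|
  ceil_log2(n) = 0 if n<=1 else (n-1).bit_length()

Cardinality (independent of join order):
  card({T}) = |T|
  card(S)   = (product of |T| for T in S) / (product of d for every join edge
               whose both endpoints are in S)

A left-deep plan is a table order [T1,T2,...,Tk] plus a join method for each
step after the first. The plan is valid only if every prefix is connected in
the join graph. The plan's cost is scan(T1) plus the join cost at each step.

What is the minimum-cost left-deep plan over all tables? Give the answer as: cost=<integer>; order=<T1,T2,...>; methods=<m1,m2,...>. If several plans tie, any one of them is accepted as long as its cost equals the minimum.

cost=8280; order=D,B,A,E,C; methods=hash,hash,hash,hash

Selinger DP (subsets sized 1..n):
  {E}: scan cost=80, card=80
  {B}: scan cost=40, card=40
  {C}: scan cost=120, card=120
  {D}: scan cost=500, card=500
  {A}: scan cost=20, card=20
  {BE}: card=640; try (B,hash)→640, (E,merge)→960, (E,nl_idx)→960, (B,merge)→1000, (E,hash)→1200, (B,nl_idx)→1200 …(+2); best=640 via (B,hash)
  {BC}: card=960; try (B,hash)→720, (C,merge)→1280, (C,nl_idx)→1280, (B,merge)→1360, (C,hash)→1760, (B,nl_idx)→1800 …(+2); best=720 via (B,hash)
  {BD}: card=400; try (B,hash)→1480, (B,nl_idx)→3900, (D,merge)→5320, (B,merge)→5780, (D,hash)→9080, (D,nl)→20040 …(+1); best=1480 via (B,hash)
  {AB}: card=20; try (B,nl_idx)→160, (A,nl_idx)→260, (A,hash)→280, (B,merge)→420, (A,merge)→440, (B,hash)→520 …(+2); best=160 via (B,nl_idx)
  {BCE}: card=15360; try (E,hash)→2800, (C,hash)→2960, (C,merge)→8640, (E,merge)→11920, (C,nl_idx)→20480, (E,nl_idx)→22800 …(+2); best=2800 via (E,hash)
  {BDE}: card=6400; try (E,hash)→3000, (E,merge)→6120, (D,hash)→10280, (E,nl_idx)→10680, (D,merge)→12680, (E,nl)→33480 …(+1); best=3000 via (E,hash)
  {ABE}: card=320; try (E,nl_idx)→620, (E,merge)→920, (E,hash)→1300, (A,hash)→1480, (E,nl)→1760, (A,nl_idx)→4160 …(+2); best=620 via (E,nl_idx)
  {BCD}: card=9600; try (C,hash)→3560, (C,merge)→6440, (D,hash)→10680, (C,nl_idx)→13880, (D,merge)→16280, (C,nl)→49480 …(+1); best=3560 via (C,hash)
  {ABC}: card=480; try (C,nl_idx)→780, (C,merge)→1240, (C,hash)→1860, (A,hash)→1880, (C,nl)→2560, (A,nl_idx)→6000 …(+2); best=780 via (C,nl_idx)
  {ABD}: card=200; try (A,hash)→2080, (A,nl_idx)→3680, (D,merge)→5280, (A,merge)→5600, (D,hash)→9180, (A,nl)→9480 …(+1); best=2080 via (A,hash)
  {BCDE}: card=153600; try (C,hash)→11080, (E,hash)→14280, (D,hash)→27160, (C,merge)→93560, (E,merge)→148200, (C,nl_idx)→201400 …(+5); best=11080 via (C,hash)
  {ABCE}: card=7680; try (E,hash)→2380, (C,hash)→2620, (C,merge)→4780, (E,merge)→6220, (C,nl_idx)→10540, (E,nl_idx)→11820 …(+6); best=2380 via (E,hash)
  {ABDE}: card=3200; try (E,hash)→3400, (E,merge)→4520, (E,nl_idx)→6680, (D,merge)→8820, (A,hash)→9600, (D,hash)→9940 …(+5); best=3400 via (E,hash)
  {ABCD}: card=4800; try (C,hash)→3960, (C,merge)→4840, (C,nl_idx)→8280, (D,hash)→10260, (D,merge)→10580, (A,hash)→13360 …(+5); best=3960 via (C,hash)
  {ABCDE}: card=76800; try (C,hash)→8280, (E,hash)→9880, (D,hash)→19060, (C,merge)→45960, (E,merge)→71800, (C,nl_idx)→102600 …(+9); best=8280 via (C,hash)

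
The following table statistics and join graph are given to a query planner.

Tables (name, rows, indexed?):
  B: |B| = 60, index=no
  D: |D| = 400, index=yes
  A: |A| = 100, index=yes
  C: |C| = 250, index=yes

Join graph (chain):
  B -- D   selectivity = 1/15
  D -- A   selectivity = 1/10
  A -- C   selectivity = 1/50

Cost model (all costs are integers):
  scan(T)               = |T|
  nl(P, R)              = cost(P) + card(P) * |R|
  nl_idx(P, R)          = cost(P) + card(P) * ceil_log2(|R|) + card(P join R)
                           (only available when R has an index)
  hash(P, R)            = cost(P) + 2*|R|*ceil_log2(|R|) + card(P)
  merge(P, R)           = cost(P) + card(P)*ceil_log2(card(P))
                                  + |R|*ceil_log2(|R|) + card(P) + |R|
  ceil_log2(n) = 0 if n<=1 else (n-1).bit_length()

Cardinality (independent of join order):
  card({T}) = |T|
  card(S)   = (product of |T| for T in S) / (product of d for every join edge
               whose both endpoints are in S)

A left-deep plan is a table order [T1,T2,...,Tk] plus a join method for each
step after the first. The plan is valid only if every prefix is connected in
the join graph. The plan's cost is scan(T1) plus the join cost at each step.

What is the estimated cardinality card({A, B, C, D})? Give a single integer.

Tables in S: A(100), B(60), C(250), D(400)
Edges inside S: B-D(d=15), D-A(d=10), A-C(d=50)
numerator = 100 * 60 * 250 * 400 = 600000000
denominator = 15 * 10 * 50 = 7500
card(S) = 600000000 / 7500 = 80000

80000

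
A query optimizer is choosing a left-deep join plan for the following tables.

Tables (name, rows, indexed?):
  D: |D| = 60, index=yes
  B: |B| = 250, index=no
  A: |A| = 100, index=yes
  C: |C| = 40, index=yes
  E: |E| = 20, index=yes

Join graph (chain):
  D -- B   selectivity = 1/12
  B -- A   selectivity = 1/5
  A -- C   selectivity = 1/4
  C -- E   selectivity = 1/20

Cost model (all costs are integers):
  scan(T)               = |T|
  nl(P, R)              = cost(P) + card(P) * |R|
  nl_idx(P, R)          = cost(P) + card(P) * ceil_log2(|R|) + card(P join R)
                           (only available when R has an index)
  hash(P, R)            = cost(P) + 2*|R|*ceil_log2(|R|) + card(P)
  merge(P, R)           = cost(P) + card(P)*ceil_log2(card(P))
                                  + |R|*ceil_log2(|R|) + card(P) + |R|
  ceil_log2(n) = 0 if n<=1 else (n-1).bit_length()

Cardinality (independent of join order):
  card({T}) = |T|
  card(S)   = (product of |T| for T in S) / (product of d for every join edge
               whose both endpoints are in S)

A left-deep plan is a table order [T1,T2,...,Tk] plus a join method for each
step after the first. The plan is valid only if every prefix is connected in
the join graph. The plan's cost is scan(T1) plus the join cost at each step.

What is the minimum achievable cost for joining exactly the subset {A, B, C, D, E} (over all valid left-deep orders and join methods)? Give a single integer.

Selinger DP over subsets of {A,B,C,D,E}:
  {D}: scan cost=60, card=60
  {B}: scan cost=250, card=250
  {A}: scan cost=100, card=100
  {C}: scan cost=40, card=40
  {E}: scan cost=20, card=20
  {BD}: card=1250; try (D,hash)→1220, (B,merge)→2730, (D,merge)→2920, (D,nl_idx)→3000, (B,hash)→4120, (B,nl)→15060 …(+1); best=1220 via (D,hash)
  {AB}: card=5000; try (A,hash)→1900, (B,merge)→3150, (A,merge)→3300, (B,hash)→4200, (A,nl_idx)→7000, (B,nl)→25100 …(+1); best=1900 via (A,hash)
  {AC}: card=1000; try (C,hash)→680, (A,merge)→1120, (C,merge)→1180, (A,nl_idx)→1320, (A,hash)→1480, (C,nl_idx)→1700 …(+2); best=680 via (C,hash)
  {CE}: card=40; try (C,nl_idx)→180, (E,hash)→280, (E,nl_idx)→280, (C,merge)→420, (E,merge)→440, (C,hash)→520 …(+2); best=180 via (C,nl_idx)
  {ABD}: card=25000; try (A,hash)→3870, (D,hash)→7620, (A,merge)→17020, (A,nl_idx)→34970, (D,nl_idx)→56900, (D,merge)→72320 …(+2); best=3870 via (A,hash)
  {ABC}: card=50000; try (B,hash)→5680, (C,hash)→7380, (B,merge)→13930, (C,merge)→72180, (C,nl_idx)→81900, (C,nl)→201900 …(+1); best=5680 via (B,hash)
  {ACE}: card=1000; try (A,merge)→1260, (A,nl_idx)→1460, (A,hash)→1620, (E,hash)→1880, (A,nl)→4180, (E,nl_idx)→6680 …(+2); best=1260 via (A,merge)
  {ABCD}: card=250000; try (C,hash)→29350, (D,hash)→56400, (C,nl_idx)→403870, (C,merge)→404150, (D,nl_idx)→555680, (D,merge)→856100 …(+2); best=29350 via (C,hash)
  {ABCE}: card=50000; try (B,hash)→6260, (B,merge)→14510, (E,hash)→55880, (B,nl)→251260, (E,nl_idx)→305680, (E,merge)→855800 …(+1); best=6260 via (B,hash)
  {ABCDE}: card=250000; try (D,hash)→56980, (E,hash)→279550, (D,nl_idx)→556260, (D,merge)→856680, (E,nl_idx)→1529350, (D,nl)→3006260 …(+2); best=56980 via (D,hash)

56980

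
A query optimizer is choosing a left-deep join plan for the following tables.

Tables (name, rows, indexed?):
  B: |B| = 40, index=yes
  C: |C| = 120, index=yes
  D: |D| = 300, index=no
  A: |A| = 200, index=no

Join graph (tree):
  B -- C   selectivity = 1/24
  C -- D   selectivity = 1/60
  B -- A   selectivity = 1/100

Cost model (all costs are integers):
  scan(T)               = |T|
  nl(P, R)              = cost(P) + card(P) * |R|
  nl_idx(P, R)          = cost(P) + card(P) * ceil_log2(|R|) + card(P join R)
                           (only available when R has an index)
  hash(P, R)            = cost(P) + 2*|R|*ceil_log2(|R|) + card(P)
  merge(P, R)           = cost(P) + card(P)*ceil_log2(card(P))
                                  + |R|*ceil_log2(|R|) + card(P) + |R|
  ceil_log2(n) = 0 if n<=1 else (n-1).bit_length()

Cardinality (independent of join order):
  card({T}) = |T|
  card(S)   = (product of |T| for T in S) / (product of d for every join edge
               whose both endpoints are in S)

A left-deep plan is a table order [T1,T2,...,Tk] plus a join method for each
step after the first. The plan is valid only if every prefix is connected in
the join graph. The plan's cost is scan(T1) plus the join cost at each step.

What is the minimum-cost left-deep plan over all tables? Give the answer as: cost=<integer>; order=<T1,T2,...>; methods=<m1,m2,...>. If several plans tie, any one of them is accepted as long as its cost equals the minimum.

Selinger DP (subsets sized 1..n):
  {B}: scan cost=40, card=40
  {C}: scan cost=120, card=120
  {D}: scan cost=300, card=300
  {A}: scan cost=200, card=200
  {BC}: card=200; try (C,nl_idx)→520, (B,hash)→720, (B,nl_idx)→1040, (C,merge)→1280, (B,merge)→1360, (C,hash)→1760 …(+2); best=520 via (C,nl_idx)
  {AB}: card=80; try (B,hash)→880, (B,nl_idx)→1480, (A,merge)→2120, (B,merge)→2280, (A,hash)→3280, (A,nl)→8040 …(+1); best=880 via (B,hash)
  {CD}: card=600; try (C,hash)→2280, (C,nl_idx)→3000, (D,merge)→4080, (C,merge)→4260, (D,hash)→5640, (D,nl)→36120 …(+1); best=2280 via (C,hash)
  {BCD}: card=1000; try (B,hash)→3360, (D,merge)→5320, (D,hash)→6120, (B,nl_idx)→6880, (B,merge)→9160, (B,nl)→26280 …(+1); best=3360 via (B,hash)
  {ABC}: card=400; try (C,nl_idx)→1840, (C,merge)→2480, (C,hash)→2640, (A,hash)→3920, (A,merge)→4120, (C,nl)→10480 …(+1); best=1840 via (C,nl_idx)
  {ABCD}: card=2000; try (A,hash)→7560, (D,hash)→7640, (D,merge)→8840, (A,merge)→16160, (D,nl)→121840, (A,nl)→203360; best=7560 via (A,hash)

cost=7560; order=D,C,B,A; methods=hash,hash,hash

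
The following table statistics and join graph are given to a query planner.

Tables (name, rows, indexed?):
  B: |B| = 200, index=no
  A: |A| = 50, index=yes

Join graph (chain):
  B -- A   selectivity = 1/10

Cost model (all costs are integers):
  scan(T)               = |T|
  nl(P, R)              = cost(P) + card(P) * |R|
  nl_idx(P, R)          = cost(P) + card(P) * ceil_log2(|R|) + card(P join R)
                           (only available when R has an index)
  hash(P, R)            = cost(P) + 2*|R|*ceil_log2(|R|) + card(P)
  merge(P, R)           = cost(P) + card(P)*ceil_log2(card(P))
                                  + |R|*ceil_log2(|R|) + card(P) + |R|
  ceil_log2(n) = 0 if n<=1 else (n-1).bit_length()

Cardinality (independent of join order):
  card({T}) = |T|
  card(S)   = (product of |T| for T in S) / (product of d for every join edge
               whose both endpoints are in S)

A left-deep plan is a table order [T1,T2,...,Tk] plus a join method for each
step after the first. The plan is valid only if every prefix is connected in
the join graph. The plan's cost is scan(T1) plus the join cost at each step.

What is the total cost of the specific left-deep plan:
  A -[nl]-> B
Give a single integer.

step 1: scan A: cost=50, card=50
step 2: join B via nl
    card(P join B) = 50*200/(10) = 1000
    cost = 50 + 50*200 = 10050

10050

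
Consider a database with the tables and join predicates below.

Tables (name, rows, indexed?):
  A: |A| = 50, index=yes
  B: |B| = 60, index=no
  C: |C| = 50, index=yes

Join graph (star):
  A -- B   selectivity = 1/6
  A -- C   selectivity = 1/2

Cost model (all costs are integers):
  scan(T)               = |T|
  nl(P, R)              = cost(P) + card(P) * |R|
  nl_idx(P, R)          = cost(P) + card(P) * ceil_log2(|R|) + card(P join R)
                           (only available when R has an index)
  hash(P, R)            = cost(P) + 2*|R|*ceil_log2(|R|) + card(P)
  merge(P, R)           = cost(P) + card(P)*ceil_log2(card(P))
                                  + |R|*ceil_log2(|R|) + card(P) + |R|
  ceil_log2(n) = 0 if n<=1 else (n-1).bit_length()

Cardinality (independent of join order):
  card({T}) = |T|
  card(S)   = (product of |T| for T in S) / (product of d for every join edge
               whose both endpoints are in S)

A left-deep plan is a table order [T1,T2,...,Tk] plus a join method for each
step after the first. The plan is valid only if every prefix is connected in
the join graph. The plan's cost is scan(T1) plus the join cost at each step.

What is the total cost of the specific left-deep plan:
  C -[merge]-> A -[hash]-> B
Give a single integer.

2720

step 1: scan C: cost=50, card=50
step 2: join A via merge
    card(P join A) = 50*50/(2) = 1250
    cost = 50 + 50*6 + 50*6 + 50 + 50 = 750
step 3: join B via hash
    card(P join B) = 1250*60/(6) = 12500
    cost = 750 + 2*60*6 + 1250 = 2720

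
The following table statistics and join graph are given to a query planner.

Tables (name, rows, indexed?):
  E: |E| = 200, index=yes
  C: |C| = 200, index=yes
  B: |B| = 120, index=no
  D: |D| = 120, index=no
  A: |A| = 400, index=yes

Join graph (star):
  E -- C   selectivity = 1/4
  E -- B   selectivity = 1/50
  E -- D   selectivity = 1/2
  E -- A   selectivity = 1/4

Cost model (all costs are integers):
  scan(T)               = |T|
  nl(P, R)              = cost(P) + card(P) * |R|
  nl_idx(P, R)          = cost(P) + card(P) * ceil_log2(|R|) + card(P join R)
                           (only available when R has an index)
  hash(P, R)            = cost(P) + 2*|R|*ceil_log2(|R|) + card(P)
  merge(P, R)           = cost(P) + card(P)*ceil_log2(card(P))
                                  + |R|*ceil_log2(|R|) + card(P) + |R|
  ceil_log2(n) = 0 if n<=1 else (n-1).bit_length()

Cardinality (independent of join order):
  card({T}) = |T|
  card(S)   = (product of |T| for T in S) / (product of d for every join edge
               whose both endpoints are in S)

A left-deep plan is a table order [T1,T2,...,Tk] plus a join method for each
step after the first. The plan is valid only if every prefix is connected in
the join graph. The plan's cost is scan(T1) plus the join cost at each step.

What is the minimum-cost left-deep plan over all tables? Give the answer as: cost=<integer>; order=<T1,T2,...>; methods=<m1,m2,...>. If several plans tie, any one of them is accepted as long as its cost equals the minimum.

cost=1478120; order=B,E,C,D,A; methods=nl_idx,hash,hash,hash

Selinger DP (subsets sized 1..n):
  {E}: scan cost=200, card=200
  {C}: scan cost=200, card=200
  {B}: scan cost=120, card=120
  {D}: scan cost=120, card=120
  {A}: scan cost=400, card=400
  {CE}: card=10000; try (E,hash)→3600, (C,hash)→3600, (E,merge)→3800, (C,merge)→3800, (E,nl_idx)→11800, (C,nl_idx)→11800 …(+2); best=3600 via (E,hash)
  {BE}: card=480; try (E,nl_idx)→1560, (B,hash)→2080, (E,merge)→2880, (B,merge)→2960, (E,hash)→3440, (E,nl)→24120 …(+1); best=1560 via (E,nl_idx)
  {DE}: card=12000; try (D,hash)→2080, (E,merge)→2880, (D,merge)→2960, (E,hash)→3440, (E,nl_idx)→13080, (E,nl)→24120 …(+1); best=2080 via (D,hash)
  {AE}: card=20000; try (E,hash)→4000, (A,merge)→6000, (E,merge)→6200, (A,hash)→7600, (A,nl_idx)→22000, (E,nl_idx)→23600 …(+2); best=4000 via (E,hash)
  {BCE}: card=24000; try (C,hash)→5240, (C,merge)→8160, (B,hash)→15280, (C,nl_idx)→29400, (C,nl)→97560, (B,merge)→154560 …(+1); best=5240 via (C,hash)
  {CDE}: card=600000; try (D,hash)→15280, (C,hash)→17280, (D,merge)→154560, (C,merge)→183880, (C,nl_idx)→698080, (D,nl)→1203600 …(+1); best=15280 via (D,hash)
  {ACE}: card=1000000; try (A,hash)→20800, (C,hash)→27200, (A,merge)→157600, (C,merge)→325800, (A,nl_idx)→1093600, (C,nl_idx)→1164000 …(+2); best=20800 via (A,hash)
  {BDE}: card=28800; try (D,hash)→3720, (D,merge)→7320, (B,hash)→15760, (D,nl)→59160, (B,merge)→183040, (B,nl)→1442080; best=3720 via (D,hash)
  {ABE}: card=48000; try (A,hash)→9240, (A,merge)→10360, (B,hash)→25680, (A,nl_idx)→53880, (A,nl)→193560, (B,merge)→324960 …(+1); best=9240 via (A,hash)
  {ADE}: card=1200000; try (A,hash)→21280, (D,hash)→25680, (A,merge)→186080, (D,merge)→324960, (A,nl_idx)→1310080, (D,nl)→2404000 …(+1); best=21280 via (A,hash)
  {BCDE}: card=1440000; try (D,hash)→30920, (C,hash)→35720, (D,merge)→390200, (C,merge)→466320, (B,hash)→616960, (C,nl_idx)→1674120 …(+4); best=30920 via (D,hash)
  {ABCE}: card=2400000; try (A,hash)→36440, (C,hash)→60440, (A,merge)→393240, (C,merge)→827040, (B,hash)→1022480, (A,nl_idx)→2621240 …(+5); best=36440 via (A,hash)
  {ACDE}: card=60000000; try (A,hash)→622480, (D,hash)→1022480, (C,hash)→1224480, (A,merge)→12619280, (D,merge)→21021760, (C,merge)→26423080 …(+5); best=622480 via (A,hash)
  {ABDE}: card=2880000; try (A,hash)→39720, (D,hash)→58920, (A,merge)→468520, (D,merge)→826200, (B,hash)→1222960, (A,nl_idx)→3142920 …(+4); best=39720 via (A,hash)
  {ABCDE}: card=144000000; try (A,hash)→1478120, (D,hash)→2438120, (C,hash)→2922920, (A,merge)→31714920, (D,merge)→55237400, (B,hash)→60624160 …(+8); best=1478120 via (A,hash)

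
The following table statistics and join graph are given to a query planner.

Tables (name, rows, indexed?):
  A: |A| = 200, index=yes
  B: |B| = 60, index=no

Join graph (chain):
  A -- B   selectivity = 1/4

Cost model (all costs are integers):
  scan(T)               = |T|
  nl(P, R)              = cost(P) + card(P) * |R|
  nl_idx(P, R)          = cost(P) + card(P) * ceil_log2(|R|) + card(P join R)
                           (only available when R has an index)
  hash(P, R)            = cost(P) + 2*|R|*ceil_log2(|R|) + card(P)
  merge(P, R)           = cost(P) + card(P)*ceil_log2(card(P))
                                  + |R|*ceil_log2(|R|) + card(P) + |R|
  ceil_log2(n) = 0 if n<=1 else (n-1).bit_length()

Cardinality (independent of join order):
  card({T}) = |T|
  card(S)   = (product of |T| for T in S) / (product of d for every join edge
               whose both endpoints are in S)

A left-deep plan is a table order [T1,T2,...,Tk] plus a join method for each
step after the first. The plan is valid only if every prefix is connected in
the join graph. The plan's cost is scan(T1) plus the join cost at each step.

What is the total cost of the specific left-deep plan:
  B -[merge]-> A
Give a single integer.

step 1: scan B: cost=60, card=60
step 2: join A via merge
    card(P join A) = 60*200/(4) = 3000
    cost = 60 + 60*6 + 200*8 + 60 + 200 = 2280

2280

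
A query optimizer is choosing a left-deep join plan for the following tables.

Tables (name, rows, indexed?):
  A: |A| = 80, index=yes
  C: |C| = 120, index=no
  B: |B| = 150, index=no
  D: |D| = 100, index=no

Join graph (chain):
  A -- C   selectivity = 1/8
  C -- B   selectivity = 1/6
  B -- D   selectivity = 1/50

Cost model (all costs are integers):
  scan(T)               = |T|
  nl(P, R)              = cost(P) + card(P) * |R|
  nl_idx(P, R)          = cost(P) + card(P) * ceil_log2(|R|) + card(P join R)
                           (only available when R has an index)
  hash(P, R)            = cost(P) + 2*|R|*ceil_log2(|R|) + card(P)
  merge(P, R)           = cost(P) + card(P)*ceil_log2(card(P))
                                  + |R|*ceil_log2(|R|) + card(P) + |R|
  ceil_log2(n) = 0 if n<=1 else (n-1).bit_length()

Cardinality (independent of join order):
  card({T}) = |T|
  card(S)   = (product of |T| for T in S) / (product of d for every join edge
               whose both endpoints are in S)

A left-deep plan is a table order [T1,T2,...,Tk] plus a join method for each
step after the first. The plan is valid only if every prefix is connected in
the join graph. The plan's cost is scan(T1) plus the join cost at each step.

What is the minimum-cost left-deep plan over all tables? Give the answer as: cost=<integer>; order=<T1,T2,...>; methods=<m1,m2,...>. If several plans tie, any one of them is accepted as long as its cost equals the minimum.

cost=10800; order=B,D,C,A; methods=hash,hash,hash

Selinger DP (subsets sized 1..n):
  {A}: scan cost=80, card=80
  {C}: scan cost=120, card=120
  {B}: scan cost=150, card=150
  {D}: scan cost=100, card=100
  {AC}: card=1200; try (A,hash)→1360, (C,merge)→1680, (A,merge)→1720, (C,hash)→1840, (A,nl_idx)→2160, (C,nl)→9680 …(+1); best=1360 via (A,hash)
  {BC}: card=3000; try (C,hash)→1980, (B,merge)→2430, (C,merge)→2460, (B,hash)→2640, (B,nl)→18120, (C,nl)→18150; best=1980 via (C,hash)
  {BD}: card=300; try (D,hash)→1700, (B,merge)→2250, (D,merge)→2300, (B,hash)→2600, (B,nl)→15100, (D,nl)→15150; best=1700 via (D,hash)
  {ABC}: card=30000; try (B,hash)→4960, (A,hash)→6100, (B,merge)→17110, (A,merge)→41620, (A,nl_idx)→52980, (B,nl)→181360 …(+1); best=4960 via (B,hash)
  {BCD}: card=6000; try (C,hash)→3680, (C,merge)→5660, (D,hash)→6380, (C,nl)→37700, (D,merge)→41780, (D,nl)→301980; best=3680 via (C,hash)
  {ABCD}: card=60000; try (A,hash)→10800, (D,hash)→36360, (A,merge)→88320, (A,nl_idx)→105680, (A,nl)→483680, (D,merge)→485760 …(+1); best=10800 via (A,hash)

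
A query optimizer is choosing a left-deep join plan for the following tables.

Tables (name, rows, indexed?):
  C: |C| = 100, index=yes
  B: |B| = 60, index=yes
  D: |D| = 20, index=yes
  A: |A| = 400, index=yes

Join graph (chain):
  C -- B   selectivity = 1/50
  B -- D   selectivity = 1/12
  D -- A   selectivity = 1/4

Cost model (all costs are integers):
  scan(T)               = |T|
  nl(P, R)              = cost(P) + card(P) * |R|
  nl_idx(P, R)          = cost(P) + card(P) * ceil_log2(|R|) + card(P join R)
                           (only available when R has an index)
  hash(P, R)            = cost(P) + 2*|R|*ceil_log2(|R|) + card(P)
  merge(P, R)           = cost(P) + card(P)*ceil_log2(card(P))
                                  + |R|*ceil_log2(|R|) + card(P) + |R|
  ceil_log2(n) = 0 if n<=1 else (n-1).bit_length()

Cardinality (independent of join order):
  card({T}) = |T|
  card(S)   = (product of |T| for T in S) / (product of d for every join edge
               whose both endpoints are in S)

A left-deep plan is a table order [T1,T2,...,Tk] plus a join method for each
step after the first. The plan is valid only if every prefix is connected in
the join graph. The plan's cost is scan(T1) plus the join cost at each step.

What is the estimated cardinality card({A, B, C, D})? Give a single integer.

20000

Tables in S: A(400), B(60), C(100), D(20)
Edges inside S: C-B(d=50), B-D(d=12), D-A(d=4)
numerator = 400 * 60 * 100 * 20 = 48000000
denominator = 50 * 12 * 4 = 2400
card(S) = 48000000 / 2400 = 20000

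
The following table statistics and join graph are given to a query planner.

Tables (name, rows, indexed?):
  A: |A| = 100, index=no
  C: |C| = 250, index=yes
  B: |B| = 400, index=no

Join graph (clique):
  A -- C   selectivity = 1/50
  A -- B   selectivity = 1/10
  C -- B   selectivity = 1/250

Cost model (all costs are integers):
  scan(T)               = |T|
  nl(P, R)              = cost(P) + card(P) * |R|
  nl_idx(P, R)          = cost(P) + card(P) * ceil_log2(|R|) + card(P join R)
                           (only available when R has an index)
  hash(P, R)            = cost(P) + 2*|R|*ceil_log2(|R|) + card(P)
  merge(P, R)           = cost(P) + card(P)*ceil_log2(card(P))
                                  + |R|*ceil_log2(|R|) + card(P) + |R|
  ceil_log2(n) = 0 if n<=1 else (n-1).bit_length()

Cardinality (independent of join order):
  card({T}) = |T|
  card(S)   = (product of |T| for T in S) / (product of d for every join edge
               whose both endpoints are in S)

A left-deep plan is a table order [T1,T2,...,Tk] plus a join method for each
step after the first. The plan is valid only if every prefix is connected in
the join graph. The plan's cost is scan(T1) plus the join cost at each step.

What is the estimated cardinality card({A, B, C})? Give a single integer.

80

Tables in S: A(100), B(400), C(250)
Edges inside S: A-C(d=50), A-B(d=10), C-B(d=250)
numerator = 100 * 400 * 250 = 10000000
denominator = 50 * 10 * 250 = 125000
card(S) = 10000000 / 125000 = 80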